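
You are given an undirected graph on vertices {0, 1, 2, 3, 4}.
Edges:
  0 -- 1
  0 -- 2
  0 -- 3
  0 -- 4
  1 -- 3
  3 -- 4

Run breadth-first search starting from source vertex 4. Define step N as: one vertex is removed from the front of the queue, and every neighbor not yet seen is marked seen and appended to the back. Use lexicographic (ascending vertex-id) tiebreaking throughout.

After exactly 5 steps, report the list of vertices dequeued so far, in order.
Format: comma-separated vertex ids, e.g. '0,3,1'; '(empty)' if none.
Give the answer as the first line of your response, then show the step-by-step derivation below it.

4,0,3,1,2

step 1: dequeue 4; queue=[0,3]; order=4
step 2: dequeue 0; queue=[3,1,2]; order=4,0
step 3: dequeue 3; queue=[1,2]; order=4,0,3
step 4: dequeue 1; queue=[2]; order=4,0,3,1
step 5: dequeue 2; queue=[(empty)]; order=4,0,3,1,2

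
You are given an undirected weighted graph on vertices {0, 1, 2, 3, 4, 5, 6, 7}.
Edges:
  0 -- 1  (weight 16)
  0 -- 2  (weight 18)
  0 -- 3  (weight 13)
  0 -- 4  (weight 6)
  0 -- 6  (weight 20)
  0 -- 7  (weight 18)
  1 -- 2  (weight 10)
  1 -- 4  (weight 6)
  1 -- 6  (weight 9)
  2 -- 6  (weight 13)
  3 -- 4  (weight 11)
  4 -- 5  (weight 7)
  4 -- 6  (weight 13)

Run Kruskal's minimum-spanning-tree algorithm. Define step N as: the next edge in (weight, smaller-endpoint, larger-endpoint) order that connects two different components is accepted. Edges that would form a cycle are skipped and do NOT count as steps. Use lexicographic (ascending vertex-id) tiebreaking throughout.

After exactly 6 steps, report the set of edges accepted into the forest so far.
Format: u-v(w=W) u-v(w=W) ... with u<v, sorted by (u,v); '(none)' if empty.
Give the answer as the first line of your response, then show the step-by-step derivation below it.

0-4(w=6) 1-2(w=10) 1-4(w=6) 1-6(w=9) 3-4(w=11) 4-5(w=7)

step 1: add edge 0-4 (w=6); MST = {0-4(w=6)}
step 2: add edge 1-4 (w=6); MST = {0-4(w=6) 1-4(w=6)}
step 3: add edge 4-5 (w=7); MST = {0-4(w=6) 1-4(w=6) 4-5(w=7)}
step 4: add edge 1-6 (w=9); MST = {0-4(w=6) 1-4(w=6) 1-6(w=9) 4-5(w=7)}
step 5: add edge 1-2 (w=10); MST = {0-4(w=6) 1-2(w=10) 1-4(w=6) 1-6(w=9) 4-5(w=7)}
step 6: add edge 3-4 (w=11); MST = {0-4(w=6) 1-2(w=10) 1-4(w=6) 1-6(w=9) 3-4(w=11) 4-5(w=7)}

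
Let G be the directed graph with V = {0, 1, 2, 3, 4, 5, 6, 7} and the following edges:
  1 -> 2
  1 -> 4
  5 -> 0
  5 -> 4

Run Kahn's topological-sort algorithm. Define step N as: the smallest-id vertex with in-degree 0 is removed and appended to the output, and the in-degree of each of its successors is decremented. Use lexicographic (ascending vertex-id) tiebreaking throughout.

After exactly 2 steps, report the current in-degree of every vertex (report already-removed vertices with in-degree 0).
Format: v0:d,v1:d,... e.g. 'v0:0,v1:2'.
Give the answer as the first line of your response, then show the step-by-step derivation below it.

v0:1,v1:0,v2:0,v3:0,v4:1,v5:0,v6:0,v7:0

step 1: output 1; order=[1]; indeg=(1,0,0,0,1,0,0,0)
step 2: output 2; order=[1,2]; indeg=(1,0,0,0,1,0,0,0)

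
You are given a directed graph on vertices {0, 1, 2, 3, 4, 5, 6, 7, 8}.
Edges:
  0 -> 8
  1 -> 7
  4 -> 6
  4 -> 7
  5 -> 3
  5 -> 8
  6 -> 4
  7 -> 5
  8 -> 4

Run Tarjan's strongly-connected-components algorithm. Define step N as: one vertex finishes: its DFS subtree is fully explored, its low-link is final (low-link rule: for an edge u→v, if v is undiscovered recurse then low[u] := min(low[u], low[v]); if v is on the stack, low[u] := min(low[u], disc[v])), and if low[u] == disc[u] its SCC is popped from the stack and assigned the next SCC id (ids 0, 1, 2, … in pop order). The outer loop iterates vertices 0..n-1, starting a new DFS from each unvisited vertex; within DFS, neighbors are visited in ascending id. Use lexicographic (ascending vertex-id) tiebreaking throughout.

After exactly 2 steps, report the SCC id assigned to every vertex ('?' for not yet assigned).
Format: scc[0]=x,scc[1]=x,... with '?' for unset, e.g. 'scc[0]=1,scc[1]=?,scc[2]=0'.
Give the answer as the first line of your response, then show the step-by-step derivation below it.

scc[0]=?,scc[1]=?,scc[2]=?,scc[3]=0,scc[4]=?,scc[5]=?,scc[6]=?,scc[7]=?,scc[8]=?

step 1: low=(low[0]=0,low[1]=?,low[2]=?,low[3]=?,low[4]=2,low[5]=?,low[6]=2,low[7]=?,low[8]=1); scc=(scc[0]=?,scc[1]=?,scc[2]=?,scc[3]=?,scc[4]=?,scc[5]=?,scc[6]=?,scc[7]=?,scc[8]=?)
step 2: low=(low[0]=0,low[1]=?,low[2]=?,low[3]=6,low[4]=2,low[5]=5,low[6]=2,low[7]=4,low[8]=1); scc=(scc[0]=?,scc[1]=?,scc[2]=?,scc[3]=0,scc[4]=?,scc[5]=?,scc[6]=?,scc[7]=?,scc[8]=?)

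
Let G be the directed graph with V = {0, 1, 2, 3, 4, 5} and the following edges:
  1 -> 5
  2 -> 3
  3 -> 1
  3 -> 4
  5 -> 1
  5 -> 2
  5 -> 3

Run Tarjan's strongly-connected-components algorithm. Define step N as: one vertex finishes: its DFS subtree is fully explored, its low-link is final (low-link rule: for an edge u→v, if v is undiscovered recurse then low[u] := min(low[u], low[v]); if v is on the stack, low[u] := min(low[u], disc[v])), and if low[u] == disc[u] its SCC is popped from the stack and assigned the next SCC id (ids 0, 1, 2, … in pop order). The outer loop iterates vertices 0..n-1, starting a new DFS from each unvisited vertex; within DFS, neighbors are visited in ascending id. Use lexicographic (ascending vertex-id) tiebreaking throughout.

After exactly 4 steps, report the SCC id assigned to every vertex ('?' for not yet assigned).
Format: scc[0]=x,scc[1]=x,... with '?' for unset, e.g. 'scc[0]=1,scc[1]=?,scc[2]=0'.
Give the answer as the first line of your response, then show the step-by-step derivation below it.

scc[0]=0,scc[1]=?,scc[2]=?,scc[3]=?,scc[4]=1,scc[5]=?

step 1: low=(low[0]=0,low[1]=?,low[2]=?,low[3]=?,low[4]=?,low[5]=?); scc=(scc[0]=0,scc[1]=?,scc[2]=?,scc[3]=?,scc[4]=?,scc[5]=?)
step 2: low=(low[0]=0,low[1]=1,low[2]=3,low[3]=1,low[4]=5,low[5]=1); scc=(scc[0]=0,scc[1]=?,scc[2]=?,scc[3]=?,scc[4]=1,scc[5]=?)
step 3: low=(low[0]=0,low[1]=1,low[2]=3,low[3]=1,low[4]=5,low[5]=1); scc=(scc[0]=0,scc[1]=?,scc[2]=?,scc[3]=?,scc[4]=1,scc[5]=?)
step 4: low=(low[0]=0,low[1]=1,low[2]=1,low[3]=1,low[4]=5,low[5]=1); scc=(scc[0]=0,scc[1]=?,scc[2]=?,scc[3]=?,scc[4]=1,scc[5]=?)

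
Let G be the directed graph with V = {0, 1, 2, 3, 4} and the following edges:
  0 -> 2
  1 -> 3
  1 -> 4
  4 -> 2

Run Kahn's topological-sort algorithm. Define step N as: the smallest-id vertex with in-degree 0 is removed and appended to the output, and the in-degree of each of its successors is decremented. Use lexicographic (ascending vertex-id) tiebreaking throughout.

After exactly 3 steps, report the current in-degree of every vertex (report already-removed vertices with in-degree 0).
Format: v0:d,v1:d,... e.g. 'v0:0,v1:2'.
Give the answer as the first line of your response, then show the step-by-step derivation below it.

v0:0,v1:0,v2:1,v3:0,v4:0

step 1: output 0; order=[0]; indeg=(0,0,1,1,1)
step 2: output 1; order=[0,1]; indeg=(0,0,1,0,0)
step 3: output 3; order=[0,1,3]; indeg=(0,0,1,0,0)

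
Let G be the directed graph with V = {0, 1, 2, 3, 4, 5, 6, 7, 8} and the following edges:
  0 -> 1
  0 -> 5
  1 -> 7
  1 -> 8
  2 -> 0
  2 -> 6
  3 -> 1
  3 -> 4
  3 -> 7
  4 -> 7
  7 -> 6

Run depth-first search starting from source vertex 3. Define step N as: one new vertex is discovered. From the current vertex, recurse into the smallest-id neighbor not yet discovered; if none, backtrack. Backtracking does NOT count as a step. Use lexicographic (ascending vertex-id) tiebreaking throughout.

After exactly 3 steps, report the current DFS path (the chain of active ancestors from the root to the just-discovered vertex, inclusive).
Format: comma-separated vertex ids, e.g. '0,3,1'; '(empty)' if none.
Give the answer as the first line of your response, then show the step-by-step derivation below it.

3,1,7

step 1: discover 3; path=3; order=3
step 2: discover 1; path=3>1; order=3,1
step 3: discover 7; path=3>1>7; order=3,1,7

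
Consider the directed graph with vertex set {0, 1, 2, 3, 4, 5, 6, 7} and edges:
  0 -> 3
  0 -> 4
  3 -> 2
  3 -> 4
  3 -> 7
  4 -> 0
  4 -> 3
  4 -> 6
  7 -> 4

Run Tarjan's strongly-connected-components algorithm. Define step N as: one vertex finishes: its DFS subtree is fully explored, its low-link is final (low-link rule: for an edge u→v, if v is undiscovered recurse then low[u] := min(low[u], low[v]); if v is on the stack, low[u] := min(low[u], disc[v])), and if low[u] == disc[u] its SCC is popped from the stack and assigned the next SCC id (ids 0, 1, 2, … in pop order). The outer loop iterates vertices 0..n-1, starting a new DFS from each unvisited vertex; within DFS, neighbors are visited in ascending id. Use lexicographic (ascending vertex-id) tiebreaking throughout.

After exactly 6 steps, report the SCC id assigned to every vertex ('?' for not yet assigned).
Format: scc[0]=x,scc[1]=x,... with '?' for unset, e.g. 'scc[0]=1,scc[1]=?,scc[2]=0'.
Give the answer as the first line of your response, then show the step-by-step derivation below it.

scc[0]=2,scc[1]=?,scc[2]=0,scc[3]=2,scc[4]=2,scc[5]=?,scc[6]=1,scc[7]=2

step 1: low=(low[0]=0,low[1]=?,low[2]=2,low[3]=1,low[4]=?,low[5]=?,low[6]=?,low[7]=?); scc=(scc[0]=?,scc[1]=?,scc[2]=0,scc[3]=?,scc[4]=?,scc[5]=?,scc[6]=?,scc[7]=?)
step 2: low=(low[0]=0,low[1]=?,low[2]=2,low[3]=1,low[4]=0,low[5]=?,low[6]=4,low[7]=?); scc=(scc[0]=?,scc[1]=?,scc[2]=0,scc[3]=?,scc[4]=?,scc[5]=?,scc[6]=1,scc[7]=?)
step 3: low=(low[0]=0,low[1]=?,low[2]=2,low[3]=1,low[4]=0,low[5]=?,low[6]=4,low[7]=?); scc=(scc[0]=?,scc[1]=?,scc[2]=0,scc[3]=?,scc[4]=?,scc[5]=?,scc[6]=1,scc[7]=?)
step 4: low=(low[0]=0,low[1]=?,low[2]=2,low[3]=0,low[4]=0,low[5]=?,low[6]=4,low[7]=3); scc=(scc[0]=?,scc[1]=?,scc[2]=0,scc[3]=?,scc[4]=?,scc[5]=?,scc[6]=1,scc[7]=?)
step 5: low=(low[0]=0,low[1]=?,low[2]=2,low[3]=0,low[4]=0,low[5]=?,low[6]=4,low[7]=3); scc=(scc[0]=?,scc[1]=?,scc[2]=0,scc[3]=?,scc[4]=?,scc[5]=?,scc[6]=1,scc[7]=?)
step 6: low=(low[0]=0,low[1]=?,low[2]=2,low[3]=0,low[4]=0,low[5]=?,low[6]=4,low[7]=3); scc=(scc[0]=2,scc[1]=?,scc[2]=0,scc[3]=2,scc[4]=2,scc[5]=?,scc[6]=1,scc[7]=2)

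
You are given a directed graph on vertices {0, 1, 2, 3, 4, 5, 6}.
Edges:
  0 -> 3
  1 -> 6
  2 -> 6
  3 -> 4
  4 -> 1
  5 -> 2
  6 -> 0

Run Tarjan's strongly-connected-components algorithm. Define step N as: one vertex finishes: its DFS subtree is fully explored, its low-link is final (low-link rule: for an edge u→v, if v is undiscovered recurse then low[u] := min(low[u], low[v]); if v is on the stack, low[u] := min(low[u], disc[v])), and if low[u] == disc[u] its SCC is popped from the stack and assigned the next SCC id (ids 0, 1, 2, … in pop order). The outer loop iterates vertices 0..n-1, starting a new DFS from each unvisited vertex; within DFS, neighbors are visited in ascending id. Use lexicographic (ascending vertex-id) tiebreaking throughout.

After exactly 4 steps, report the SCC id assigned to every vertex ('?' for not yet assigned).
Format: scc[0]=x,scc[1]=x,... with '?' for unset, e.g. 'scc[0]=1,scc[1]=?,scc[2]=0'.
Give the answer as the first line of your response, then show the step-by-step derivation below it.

scc[0]=?,scc[1]=?,scc[2]=?,scc[3]=?,scc[4]=?,scc[5]=?,scc[6]=?

step 1: low=(low[0]=0,low[1]=3,low[2]=?,low[3]=1,low[4]=2,low[5]=?,low[6]=0); scc=(scc[0]=?,scc[1]=?,scc[2]=?,scc[3]=?,scc[4]=?,scc[5]=?,scc[6]=?)
step 2: low=(low[0]=0,low[1]=0,low[2]=?,low[3]=1,low[4]=2,low[5]=?,low[6]=0); scc=(scc[0]=?,scc[1]=?,scc[2]=?,scc[3]=?,scc[4]=?,scc[5]=?,scc[6]=?)
step 3: low=(low[0]=0,low[1]=0,low[2]=?,low[3]=1,low[4]=0,low[5]=?,low[6]=0); scc=(scc[0]=?,scc[1]=?,scc[2]=?,scc[3]=?,scc[4]=?,scc[5]=?,scc[6]=?)
step 4: low=(low[0]=0,low[1]=0,low[2]=?,low[3]=0,low[4]=0,low[5]=?,low[6]=0); scc=(scc[0]=?,scc[1]=?,scc[2]=?,scc[3]=?,scc[4]=?,scc[5]=?,scc[6]=?)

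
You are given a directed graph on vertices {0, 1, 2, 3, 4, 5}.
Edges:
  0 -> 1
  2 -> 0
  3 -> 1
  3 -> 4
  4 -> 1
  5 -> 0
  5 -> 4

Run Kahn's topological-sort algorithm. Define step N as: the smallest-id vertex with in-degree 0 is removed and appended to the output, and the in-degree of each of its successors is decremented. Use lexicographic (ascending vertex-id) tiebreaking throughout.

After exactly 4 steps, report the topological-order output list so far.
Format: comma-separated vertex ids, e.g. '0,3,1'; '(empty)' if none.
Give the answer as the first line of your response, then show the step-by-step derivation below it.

2,3,5,0

step 1: output 2; order=[2]; indeg=(1,3,0,0,2,0)
step 2: output 3; order=[2,3]; indeg=(1,2,0,0,1,0)
step 3: output 5; order=[2,3,5]; indeg=(0,2,0,0,0,0)
step 4: output 0; order=[2,3,5,0]; indeg=(0,1,0,0,0,0)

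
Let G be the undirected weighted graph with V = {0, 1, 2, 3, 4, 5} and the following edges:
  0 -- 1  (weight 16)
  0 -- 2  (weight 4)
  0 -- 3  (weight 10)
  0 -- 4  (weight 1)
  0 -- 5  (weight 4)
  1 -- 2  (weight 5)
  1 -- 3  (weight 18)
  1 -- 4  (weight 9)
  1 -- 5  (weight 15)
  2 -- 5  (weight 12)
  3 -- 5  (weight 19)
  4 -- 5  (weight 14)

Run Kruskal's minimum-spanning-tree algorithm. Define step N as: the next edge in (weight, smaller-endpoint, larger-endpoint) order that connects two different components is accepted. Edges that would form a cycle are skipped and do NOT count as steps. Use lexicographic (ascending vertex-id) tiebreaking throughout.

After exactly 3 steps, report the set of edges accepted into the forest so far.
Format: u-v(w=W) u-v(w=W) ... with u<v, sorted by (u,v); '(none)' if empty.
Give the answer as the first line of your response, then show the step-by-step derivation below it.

0-2(w=4) 0-4(w=1) 0-5(w=4)

step 1: add edge 0-4 (w=1); MST = {0-4(w=1)}
step 2: add edge 0-2 (w=4); MST = {0-2(w=4) 0-4(w=1)}
step 3: add edge 0-5 (w=4); MST = {0-2(w=4) 0-4(w=1) 0-5(w=4)}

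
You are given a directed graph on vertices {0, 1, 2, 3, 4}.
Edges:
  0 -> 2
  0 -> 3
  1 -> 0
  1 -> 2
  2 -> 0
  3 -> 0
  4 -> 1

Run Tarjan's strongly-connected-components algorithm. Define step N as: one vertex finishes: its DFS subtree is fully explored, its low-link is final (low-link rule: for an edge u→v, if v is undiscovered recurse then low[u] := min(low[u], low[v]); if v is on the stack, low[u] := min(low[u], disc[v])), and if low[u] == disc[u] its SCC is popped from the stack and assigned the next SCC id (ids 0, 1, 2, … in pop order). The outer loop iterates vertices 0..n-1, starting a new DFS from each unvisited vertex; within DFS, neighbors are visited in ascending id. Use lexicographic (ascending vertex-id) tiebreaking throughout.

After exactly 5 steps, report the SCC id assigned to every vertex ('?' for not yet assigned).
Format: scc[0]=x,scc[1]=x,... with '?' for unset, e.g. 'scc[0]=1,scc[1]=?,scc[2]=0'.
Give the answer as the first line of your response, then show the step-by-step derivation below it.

scc[0]=0,scc[1]=1,scc[2]=0,scc[3]=0,scc[4]=2

step 1: low=(low[0]=0,low[1]=?,low[2]=0,low[3]=?,low[4]=?); scc=(scc[0]=?,scc[1]=?,scc[2]=?,scc[3]=?,scc[4]=?)
step 2: low=(low[0]=0,low[1]=?,low[2]=0,low[3]=0,low[4]=?); scc=(scc[0]=?,scc[1]=?,scc[2]=?,scc[3]=?,scc[4]=?)
step 3: low=(low[0]=0,low[1]=?,low[2]=0,low[3]=0,low[4]=?); scc=(scc[0]=0,scc[1]=?,scc[2]=0,scc[3]=0,scc[4]=?)
step 4: low=(low[0]=0,low[1]=3,low[2]=0,low[3]=0,low[4]=?); scc=(scc[0]=0,scc[1]=1,scc[2]=0,scc[3]=0,scc[4]=?)
step 5: low=(low[0]=0,low[1]=3,low[2]=0,low[3]=0,low[4]=4); scc=(scc[0]=0,scc[1]=1,scc[2]=0,scc[3]=0,scc[4]=2)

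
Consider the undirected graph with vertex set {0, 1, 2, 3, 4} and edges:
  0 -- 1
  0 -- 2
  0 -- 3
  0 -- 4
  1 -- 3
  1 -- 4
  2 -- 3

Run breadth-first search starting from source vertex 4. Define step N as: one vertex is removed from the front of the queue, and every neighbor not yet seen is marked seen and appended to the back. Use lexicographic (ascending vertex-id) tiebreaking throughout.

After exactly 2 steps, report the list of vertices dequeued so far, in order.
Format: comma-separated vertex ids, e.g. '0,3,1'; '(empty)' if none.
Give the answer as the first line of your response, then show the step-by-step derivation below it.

4,0

step 1: dequeue 4; queue=[0,1]; order=4
step 2: dequeue 0; queue=[1,2,3]; order=4,0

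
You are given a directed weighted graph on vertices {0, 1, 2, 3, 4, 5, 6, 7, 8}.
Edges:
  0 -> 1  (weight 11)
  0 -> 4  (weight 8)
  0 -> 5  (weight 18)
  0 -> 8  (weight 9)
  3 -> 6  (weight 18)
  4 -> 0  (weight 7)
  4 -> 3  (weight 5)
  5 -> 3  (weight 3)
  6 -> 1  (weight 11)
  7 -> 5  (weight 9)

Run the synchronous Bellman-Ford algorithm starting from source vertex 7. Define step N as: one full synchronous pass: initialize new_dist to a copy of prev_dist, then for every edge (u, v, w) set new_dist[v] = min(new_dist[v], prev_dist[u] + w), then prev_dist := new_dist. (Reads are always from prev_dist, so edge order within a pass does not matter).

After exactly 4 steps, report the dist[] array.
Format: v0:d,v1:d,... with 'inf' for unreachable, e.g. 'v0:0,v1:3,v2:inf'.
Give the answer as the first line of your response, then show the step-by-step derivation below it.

v0:inf,v1:41,v2:inf,v3:12,v4:inf,v5:9,v6:30,v7:0,v8:inf

step 1: dist = v0:inf,v1:inf,v2:inf,v3:inf,v4:inf,v5:9,v6:inf,v7:0,v8:inf
step 2: dist = v0:inf,v1:inf,v2:inf,v3:12,v4:inf,v5:9,v6:inf,v7:0,v8:inf
step 3: dist = v0:inf,v1:inf,v2:inf,v3:12,v4:inf,v5:9,v6:30,v7:0,v8:inf
step 4: dist = v0:inf,v1:41,v2:inf,v3:12,v4:inf,v5:9,v6:30,v7:0,v8:inf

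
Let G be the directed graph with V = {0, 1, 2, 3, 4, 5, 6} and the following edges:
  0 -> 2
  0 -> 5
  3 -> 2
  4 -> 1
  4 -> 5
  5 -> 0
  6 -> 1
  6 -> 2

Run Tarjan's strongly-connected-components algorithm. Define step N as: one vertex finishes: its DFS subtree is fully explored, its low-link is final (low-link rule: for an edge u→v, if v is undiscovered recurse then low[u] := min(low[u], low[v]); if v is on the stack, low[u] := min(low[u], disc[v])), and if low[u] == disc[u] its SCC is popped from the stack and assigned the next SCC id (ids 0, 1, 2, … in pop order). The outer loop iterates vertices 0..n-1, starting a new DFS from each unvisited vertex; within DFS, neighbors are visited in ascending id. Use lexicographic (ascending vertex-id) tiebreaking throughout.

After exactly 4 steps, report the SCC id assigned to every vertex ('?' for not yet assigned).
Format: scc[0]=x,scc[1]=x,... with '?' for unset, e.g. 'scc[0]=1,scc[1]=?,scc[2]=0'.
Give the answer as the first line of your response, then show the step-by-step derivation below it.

scc[0]=1,scc[1]=2,scc[2]=0,scc[3]=?,scc[4]=?,scc[5]=1,scc[6]=?

step 1: low=(low[0]=0,low[1]=?,low[2]=1,low[3]=?,low[4]=?,low[5]=?,low[6]=?); scc=(scc[0]=?,scc[1]=?,scc[2]=0,scc[3]=?,scc[4]=?,scc[5]=?,scc[6]=?)
step 2: low=(low[0]=0,low[1]=?,low[2]=1,low[3]=?,low[4]=?,low[5]=0,low[6]=?); scc=(scc[0]=?,scc[1]=?,scc[2]=0,scc[3]=?,scc[4]=?,scc[5]=?,scc[6]=?)
step 3: low=(low[0]=0,low[1]=?,low[2]=1,low[3]=?,low[4]=?,low[5]=0,low[6]=?); scc=(scc[0]=1,scc[1]=?,scc[2]=0,scc[3]=?,scc[4]=?,scc[5]=1,scc[6]=?)
step 4: low=(low[0]=0,low[1]=3,low[2]=1,low[3]=?,low[4]=?,low[5]=0,low[6]=?); scc=(scc[0]=1,scc[1]=2,scc[2]=0,scc[3]=?,scc[4]=?,scc[5]=1,scc[6]=?)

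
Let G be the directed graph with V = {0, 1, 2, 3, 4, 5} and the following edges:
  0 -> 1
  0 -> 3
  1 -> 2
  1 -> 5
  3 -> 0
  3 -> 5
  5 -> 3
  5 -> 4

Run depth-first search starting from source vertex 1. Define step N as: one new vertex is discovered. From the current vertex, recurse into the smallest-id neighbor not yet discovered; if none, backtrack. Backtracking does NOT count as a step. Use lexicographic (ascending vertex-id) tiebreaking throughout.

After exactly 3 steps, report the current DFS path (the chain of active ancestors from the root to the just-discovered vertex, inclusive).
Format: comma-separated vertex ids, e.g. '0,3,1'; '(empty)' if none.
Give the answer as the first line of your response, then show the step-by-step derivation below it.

1,5

step 1: discover 1; path=1; order=1
step 2: discover 2; path=1>2; order=1,2
step 3: discover 5; path=1>5; order=1,2,5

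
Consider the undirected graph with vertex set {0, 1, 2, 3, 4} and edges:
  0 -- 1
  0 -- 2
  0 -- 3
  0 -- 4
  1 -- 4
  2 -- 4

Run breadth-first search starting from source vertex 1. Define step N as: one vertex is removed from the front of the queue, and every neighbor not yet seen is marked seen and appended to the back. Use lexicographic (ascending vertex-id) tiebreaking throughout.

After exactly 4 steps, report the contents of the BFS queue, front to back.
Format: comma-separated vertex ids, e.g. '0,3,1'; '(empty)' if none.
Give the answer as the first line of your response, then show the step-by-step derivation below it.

3

step 1: dequeue 1; queue=[0,4]; order=1
step 2: dequeue 0; queue=[4,2,3]; order=1,0
step 3: dequeue 4; queue=[2,3]; order=1,0,4
step 4: dequeue 2; queue=[3]; order=1,0,4,2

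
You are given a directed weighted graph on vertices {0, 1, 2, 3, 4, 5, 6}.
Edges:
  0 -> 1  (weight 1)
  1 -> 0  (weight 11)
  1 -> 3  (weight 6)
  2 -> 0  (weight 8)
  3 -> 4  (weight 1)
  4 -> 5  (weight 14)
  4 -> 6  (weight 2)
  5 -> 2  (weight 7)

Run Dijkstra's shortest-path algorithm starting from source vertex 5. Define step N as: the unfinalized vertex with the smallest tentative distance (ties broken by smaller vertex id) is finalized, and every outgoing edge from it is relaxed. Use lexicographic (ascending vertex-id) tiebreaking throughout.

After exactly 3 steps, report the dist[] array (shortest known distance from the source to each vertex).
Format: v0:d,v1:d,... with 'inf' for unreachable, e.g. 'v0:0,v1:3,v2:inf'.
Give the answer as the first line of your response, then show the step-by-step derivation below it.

v0:15,v1:16,v2:7,v3:inf,v4:inf,v5:0,v6:inf

step 1: dist = v0:inf,v1:inf,v2:7,v3:inf,v4:inf,v5:0,v6:inf
step 2: dist = v0:15,v1:inf,v2:7,v3:inf,v4:inf,v5:0,v6:inf
step 3: dist = v0:15,v1:16,v2:7,v3:inf,v4:inf,v5:0,v6:inf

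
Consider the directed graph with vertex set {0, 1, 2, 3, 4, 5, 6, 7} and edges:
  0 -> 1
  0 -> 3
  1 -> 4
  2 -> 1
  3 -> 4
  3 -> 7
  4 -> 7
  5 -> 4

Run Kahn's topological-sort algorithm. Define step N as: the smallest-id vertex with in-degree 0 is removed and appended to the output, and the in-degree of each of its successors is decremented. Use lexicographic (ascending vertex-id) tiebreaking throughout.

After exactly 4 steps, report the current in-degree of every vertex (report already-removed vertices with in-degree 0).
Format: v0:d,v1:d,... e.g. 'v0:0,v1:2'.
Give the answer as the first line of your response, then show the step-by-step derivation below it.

v0:0,v1:0,v2:0,v3:0,v4:1,v5:0,v6:0,v7:1

step 1: output 0; order=[0]; indeg=(0,1,0,0,3,0,0,2)
step 2: output 2; order=[0,2]; indeg=(0,0,0,0,3,0,0,2)
step 3: output 1; order=[0,2,1]; indeg=(0,0,0,0,2,0,0,2)
step 4: output 3; order=[0,2,1,3]; indeg=(0,0,0,0,1,0,0,1)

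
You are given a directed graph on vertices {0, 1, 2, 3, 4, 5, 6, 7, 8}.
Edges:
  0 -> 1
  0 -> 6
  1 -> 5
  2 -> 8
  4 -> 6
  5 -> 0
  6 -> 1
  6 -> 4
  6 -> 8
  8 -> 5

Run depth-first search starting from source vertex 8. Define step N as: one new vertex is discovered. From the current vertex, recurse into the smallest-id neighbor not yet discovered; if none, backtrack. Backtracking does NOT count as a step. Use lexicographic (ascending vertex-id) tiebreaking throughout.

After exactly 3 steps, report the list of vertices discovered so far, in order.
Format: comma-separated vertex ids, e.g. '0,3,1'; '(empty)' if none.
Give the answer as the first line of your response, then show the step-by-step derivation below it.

8,5,0

step 1: discover 8; path=8; order=8
step 2: discover 5; path=8>5; order=8,5
step 3: discover 0; path=8>5>0; order=8,5,0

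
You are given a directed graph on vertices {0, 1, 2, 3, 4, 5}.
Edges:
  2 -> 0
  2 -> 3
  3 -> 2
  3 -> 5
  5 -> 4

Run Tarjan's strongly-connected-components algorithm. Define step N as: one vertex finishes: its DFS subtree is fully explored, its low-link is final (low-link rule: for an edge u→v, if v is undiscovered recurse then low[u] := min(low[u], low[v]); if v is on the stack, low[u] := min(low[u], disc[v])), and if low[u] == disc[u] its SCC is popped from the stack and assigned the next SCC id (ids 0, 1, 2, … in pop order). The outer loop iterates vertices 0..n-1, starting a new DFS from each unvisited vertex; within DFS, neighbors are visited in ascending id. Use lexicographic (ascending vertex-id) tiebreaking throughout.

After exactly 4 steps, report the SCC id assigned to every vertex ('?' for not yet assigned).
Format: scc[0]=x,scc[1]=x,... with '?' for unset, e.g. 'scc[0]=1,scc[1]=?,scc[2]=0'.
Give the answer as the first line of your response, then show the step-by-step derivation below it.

scc[0]=0,scc[1]=1,scc[2]=?,scc[3]=?,scc[4]=2,scc[5]=3

step 1: low=(low[0]=0,low[1]=?,low[2]=?,low[3]=?,low[4]=?,low[5]=?); scc=(scc[0]=0,scc[1]=?,scc[2]=?,scc[3]=?,scc[4]=?,scc[5]=?)
step 2: low=(low[0]=0,low[1]=1,low[2]=?,low[3]=?,low[4]=?,low[5]=?); scc=(scc[0]=0,scc[1]=1,scc[2]=?,scc[3]=?,scc[4]=?,scc[5]=?)
step 3: low=(low[0]=0,low[1]=1,low[2]=2,low[3]=2,low[4]=5,low[5]=4); scc=(scc[0]=0,scc[1]=1,scc[2]=?,scc[3]=?,scc[4]=2,scc[5]=?)
step 4: low=(low[0]=0,low[1]=1,low[2]=2,low[3]=2,low[4]=5,low[5]=4); scc=(scc[0]=0,scc[1]=1,scc[2]=?,scc[3]=?,scc[4]=2,scc[5]=3)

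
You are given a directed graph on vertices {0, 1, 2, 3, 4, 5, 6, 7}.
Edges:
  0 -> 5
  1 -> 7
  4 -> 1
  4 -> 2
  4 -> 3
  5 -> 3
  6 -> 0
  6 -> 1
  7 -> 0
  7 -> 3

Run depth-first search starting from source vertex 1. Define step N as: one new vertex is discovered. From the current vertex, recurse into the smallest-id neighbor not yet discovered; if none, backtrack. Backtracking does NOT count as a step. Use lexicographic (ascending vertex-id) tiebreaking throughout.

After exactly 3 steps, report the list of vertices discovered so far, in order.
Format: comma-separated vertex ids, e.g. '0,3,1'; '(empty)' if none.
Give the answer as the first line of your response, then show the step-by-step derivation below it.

1,7,0

step 1: discover 1; path=1; order=1
step 2: discover 7; path=1>7; order=1,7
step 3: discover 0; path=1>7>0; order=1,7,0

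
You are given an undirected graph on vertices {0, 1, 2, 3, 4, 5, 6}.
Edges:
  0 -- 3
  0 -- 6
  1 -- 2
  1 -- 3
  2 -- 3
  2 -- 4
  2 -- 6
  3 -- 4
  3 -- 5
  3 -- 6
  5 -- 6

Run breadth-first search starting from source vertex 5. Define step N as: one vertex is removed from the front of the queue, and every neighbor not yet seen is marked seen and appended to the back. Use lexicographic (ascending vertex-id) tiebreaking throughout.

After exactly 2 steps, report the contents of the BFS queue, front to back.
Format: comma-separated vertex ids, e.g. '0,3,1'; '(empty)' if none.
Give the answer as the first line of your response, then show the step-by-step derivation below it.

6,0,1,2,4

step 1: dequeue 5; queue=[3,6]; order=5
step 2: dequeue 3; queue=[6,0,1,2,4]; order=5,3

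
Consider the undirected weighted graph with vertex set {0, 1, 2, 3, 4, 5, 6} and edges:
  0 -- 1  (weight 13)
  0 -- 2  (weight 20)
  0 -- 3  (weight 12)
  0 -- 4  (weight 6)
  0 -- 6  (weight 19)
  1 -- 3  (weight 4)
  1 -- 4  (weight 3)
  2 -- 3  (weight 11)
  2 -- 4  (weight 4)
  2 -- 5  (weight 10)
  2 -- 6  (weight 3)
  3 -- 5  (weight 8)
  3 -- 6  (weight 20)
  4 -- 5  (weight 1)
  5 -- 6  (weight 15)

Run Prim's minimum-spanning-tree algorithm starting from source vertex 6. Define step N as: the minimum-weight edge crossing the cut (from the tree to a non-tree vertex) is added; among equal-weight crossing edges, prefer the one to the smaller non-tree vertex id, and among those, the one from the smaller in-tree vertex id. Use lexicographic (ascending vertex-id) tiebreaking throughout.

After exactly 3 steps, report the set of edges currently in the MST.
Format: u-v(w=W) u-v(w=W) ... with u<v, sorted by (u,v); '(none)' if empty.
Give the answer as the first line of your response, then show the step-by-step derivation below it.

2-4(w=4) 2-6(w=3) 4-5(w=1)

step 1: add edge 2-6 (w=3); MST = {2-6(w=3)}
step 2: add edge 2-4 (w=4); MST = {2-4(w=4) 2-6(w=3)}
step 3: add edge 4-5 (w=1); MST = {2-4(w=4) 2-6(w=3) 4-5(w=1)}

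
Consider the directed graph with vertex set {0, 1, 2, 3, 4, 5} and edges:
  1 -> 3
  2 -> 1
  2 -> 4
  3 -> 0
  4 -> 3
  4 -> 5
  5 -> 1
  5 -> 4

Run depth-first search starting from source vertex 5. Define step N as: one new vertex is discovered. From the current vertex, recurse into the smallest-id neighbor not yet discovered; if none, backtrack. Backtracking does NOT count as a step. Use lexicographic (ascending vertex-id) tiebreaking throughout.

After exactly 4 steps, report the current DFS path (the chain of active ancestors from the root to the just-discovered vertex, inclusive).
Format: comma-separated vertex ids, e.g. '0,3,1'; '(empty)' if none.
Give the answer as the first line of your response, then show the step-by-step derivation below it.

5,1,3,0

step 1: discover 5; path=5; order=5
step 2: discover 1; path=5>1; order=5,1
step 3: discover 3; path=5>1>3; order=5,1,3
step 4: discover 0; path=5>1>3>0; order=5,1,3,0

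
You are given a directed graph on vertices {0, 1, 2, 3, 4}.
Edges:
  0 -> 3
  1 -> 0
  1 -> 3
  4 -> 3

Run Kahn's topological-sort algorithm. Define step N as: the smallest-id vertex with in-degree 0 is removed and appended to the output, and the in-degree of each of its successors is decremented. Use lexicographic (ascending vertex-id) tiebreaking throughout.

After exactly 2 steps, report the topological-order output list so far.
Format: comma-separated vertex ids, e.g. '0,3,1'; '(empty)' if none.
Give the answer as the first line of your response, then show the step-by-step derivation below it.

1,0

step 1: output 1; order=[1]; indeg=(0,0,0,2,0)
step 2: output 0; order=[1,0]; indeg=(0,0,0,1,0)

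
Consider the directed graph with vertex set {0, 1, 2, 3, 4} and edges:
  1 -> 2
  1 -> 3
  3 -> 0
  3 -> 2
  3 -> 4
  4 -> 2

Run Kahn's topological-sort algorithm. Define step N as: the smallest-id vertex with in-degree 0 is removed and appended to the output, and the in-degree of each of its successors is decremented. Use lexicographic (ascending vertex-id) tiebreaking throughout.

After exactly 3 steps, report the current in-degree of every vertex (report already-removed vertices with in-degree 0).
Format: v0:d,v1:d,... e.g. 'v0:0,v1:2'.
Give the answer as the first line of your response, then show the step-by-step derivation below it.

v0:0,v1:0,v2:1,v3:0,v4:0

step 1: output 1; order=[1]; indeg=(1,0,2,0,1)
step 2: output 3; order=[1,3]; indeg=(0,0,1,0,0)
step 3: output 0; order=[1,3,0]; indeg=(0,0,1,0,0)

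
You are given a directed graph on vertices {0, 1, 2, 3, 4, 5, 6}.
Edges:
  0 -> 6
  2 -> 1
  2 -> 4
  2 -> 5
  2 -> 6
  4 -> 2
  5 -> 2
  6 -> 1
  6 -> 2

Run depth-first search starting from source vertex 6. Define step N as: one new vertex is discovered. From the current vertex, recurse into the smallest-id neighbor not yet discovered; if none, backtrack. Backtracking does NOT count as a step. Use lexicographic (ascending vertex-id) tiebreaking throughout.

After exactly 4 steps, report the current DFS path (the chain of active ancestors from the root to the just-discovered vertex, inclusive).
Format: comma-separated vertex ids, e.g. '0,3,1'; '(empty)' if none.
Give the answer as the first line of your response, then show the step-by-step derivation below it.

6,2,4

step 1: discover 6; path=6; order=6
step 2: discover 1; path=6>1; order=6,1
step 3: discover 2; path=6>2; order=6,1,2
step 4: discover 4; path=6>2>4; order=6,1,2,4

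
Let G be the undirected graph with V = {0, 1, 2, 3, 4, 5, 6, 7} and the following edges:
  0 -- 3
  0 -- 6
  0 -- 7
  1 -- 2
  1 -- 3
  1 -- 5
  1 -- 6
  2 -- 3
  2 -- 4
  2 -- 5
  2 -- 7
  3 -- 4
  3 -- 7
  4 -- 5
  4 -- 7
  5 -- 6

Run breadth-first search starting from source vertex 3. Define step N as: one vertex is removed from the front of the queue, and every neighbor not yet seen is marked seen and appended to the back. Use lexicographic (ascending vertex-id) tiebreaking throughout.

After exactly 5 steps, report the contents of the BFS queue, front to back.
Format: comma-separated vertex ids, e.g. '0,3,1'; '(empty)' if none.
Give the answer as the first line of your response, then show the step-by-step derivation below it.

7,6,5

step 1: dequeue 3; queue=[0,1,2,4,7]; order=3
step 2: dequeue 0; queue=[1,2,4,7,6]; order=3,0
step 3: dequeue 1; queue=[2,4,7,6,5]; order=3,0,1
step 4: dequeue 2; queue=[4,7,6,5]; order=3,0,1,2
step 5: dequeue 4; queue=[7,6,5]; order=3,0,1,2,4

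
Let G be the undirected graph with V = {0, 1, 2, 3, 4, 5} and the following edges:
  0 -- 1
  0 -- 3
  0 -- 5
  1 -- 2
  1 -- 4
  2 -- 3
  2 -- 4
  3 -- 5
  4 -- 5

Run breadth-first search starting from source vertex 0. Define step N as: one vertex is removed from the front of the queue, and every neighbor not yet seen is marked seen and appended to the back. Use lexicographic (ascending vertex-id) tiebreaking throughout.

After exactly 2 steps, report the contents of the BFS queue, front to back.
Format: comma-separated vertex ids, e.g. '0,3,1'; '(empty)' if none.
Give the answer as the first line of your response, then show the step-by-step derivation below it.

3,5,2,4

step 1: dequeue 0; queue=[1,3,5]; order=0
step 2: dequeue 1; queue=[3,5,2,4]; order=0,1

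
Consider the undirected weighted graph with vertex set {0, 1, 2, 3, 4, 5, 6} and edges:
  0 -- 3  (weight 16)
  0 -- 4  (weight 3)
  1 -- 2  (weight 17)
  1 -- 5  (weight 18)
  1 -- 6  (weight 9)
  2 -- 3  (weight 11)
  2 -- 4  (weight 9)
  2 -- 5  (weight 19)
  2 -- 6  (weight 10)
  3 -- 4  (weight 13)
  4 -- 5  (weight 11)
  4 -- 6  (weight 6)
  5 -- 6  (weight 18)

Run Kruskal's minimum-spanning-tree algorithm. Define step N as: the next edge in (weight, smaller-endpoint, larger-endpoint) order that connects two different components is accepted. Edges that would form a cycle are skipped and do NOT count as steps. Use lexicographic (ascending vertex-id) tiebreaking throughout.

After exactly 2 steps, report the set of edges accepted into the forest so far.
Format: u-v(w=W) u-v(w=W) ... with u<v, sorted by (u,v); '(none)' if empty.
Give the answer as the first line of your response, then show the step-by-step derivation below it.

0-4(w=3) 4-6(w=6)

step 1: add edge 0-4 (w=3); MST = {0-4(w=3)}
step 2: add edge 4-6 (w=6); MST = {0-4(w=3) 4-6(w=6)}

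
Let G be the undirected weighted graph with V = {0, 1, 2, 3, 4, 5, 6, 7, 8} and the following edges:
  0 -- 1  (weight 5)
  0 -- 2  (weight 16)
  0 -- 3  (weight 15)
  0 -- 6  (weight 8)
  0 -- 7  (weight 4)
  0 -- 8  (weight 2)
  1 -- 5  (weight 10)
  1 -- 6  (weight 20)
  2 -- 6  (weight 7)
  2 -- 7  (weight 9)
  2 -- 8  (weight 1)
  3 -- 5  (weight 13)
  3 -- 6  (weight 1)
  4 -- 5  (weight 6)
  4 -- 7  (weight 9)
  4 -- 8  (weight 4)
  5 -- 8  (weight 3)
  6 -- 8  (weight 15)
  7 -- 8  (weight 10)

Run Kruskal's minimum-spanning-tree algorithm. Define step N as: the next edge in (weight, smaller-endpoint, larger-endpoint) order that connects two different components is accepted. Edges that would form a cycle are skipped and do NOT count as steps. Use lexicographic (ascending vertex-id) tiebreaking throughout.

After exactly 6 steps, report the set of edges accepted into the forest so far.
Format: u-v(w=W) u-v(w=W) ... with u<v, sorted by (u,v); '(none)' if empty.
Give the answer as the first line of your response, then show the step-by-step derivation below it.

0-7(w=4) 0-8(w=2) 2-8(w=1) 3-6(w=1) 4-8(w=4) 5-8(w=3)

step 1: add edge 2-8 (w=1); MST = {2-8(w=1)}
step 2: add edge 3-6 (w=1); MST = {2-8(w=1) 3-6(w=1)}
step 3: add edge 0-8 (w=2); MST = {0-8(w=2) 2-8(w=1) 3-6(w=1)}
step 4: add edge 5-8 (w=3); MST = {0-8(w=2) 2-8(w=1) 3-6(w=1) 5-8(w=3)}
step 5: add edge 0-7 (w=4); MST = {0-7(w=4) 0-8(w=2) 2-8(w=1) 3-6(w=1) 5-8(w=3)}
step 6: add edge 4-8 (w=4); MST = {0-7(w=4) 0-8(w=2) 2-8(w=1) 3-6(w=1) 4-8(w=4) 5-8(w=3)}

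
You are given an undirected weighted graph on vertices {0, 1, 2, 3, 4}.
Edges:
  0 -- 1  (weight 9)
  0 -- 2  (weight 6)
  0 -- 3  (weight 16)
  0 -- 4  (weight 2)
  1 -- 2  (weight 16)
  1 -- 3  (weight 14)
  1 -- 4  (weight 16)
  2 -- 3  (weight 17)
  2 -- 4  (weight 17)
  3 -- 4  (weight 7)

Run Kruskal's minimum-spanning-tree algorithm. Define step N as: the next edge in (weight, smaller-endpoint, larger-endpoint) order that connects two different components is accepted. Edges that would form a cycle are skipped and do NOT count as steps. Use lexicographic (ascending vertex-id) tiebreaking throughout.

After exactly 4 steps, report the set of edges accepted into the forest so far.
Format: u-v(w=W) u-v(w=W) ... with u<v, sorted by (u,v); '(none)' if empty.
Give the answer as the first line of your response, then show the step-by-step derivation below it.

0-1(w=9) 0-2(w=6) 0-4(w=2) 3-4(w=7)

step 1: add edge 0-4 (w=2); MST = {0-4(w=2)}
step 2: add edge 0-2 (w=6); MST = {0-2(w=6) 0-4(w=2)}
step 3: add edge 3-4 (w=7); MST = {0-2(w=6) 0-4(w=2) 3-4(w=7)}
step 4: add edge 0-1 (w=9); MST = {0-1(w=9) 0-2(w=6) 0-4(w=2) 3-4(w=7)}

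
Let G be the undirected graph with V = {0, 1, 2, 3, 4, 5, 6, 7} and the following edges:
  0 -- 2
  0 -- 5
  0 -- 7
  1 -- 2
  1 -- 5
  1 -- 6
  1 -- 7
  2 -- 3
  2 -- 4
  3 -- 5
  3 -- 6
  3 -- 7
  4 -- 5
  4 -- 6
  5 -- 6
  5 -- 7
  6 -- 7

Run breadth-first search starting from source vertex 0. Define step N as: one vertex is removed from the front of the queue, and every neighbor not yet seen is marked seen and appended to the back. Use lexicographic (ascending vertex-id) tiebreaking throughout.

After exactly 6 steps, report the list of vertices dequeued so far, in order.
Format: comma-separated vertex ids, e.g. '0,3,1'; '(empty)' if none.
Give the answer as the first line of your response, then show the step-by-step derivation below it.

0,2,5,7,1,3

step 1: dequeue 0; queue=[2,5,7]; order=0
step 2: dequeue 2; queue=[5,7,1,3,4]; order=0,2
step 3: dequeue 5; queue=[7,1,3,4,6]; order=0,2,5
step 4: dequeue 7; queue=[1,3,4,6]; order=0,2,5,7
step 5: dequeue 1; queue=[3,4,6]; order=0,2,5,7,1
step 6: dequeue 3; queue=[4,6]; order=0,2,5,7,1,3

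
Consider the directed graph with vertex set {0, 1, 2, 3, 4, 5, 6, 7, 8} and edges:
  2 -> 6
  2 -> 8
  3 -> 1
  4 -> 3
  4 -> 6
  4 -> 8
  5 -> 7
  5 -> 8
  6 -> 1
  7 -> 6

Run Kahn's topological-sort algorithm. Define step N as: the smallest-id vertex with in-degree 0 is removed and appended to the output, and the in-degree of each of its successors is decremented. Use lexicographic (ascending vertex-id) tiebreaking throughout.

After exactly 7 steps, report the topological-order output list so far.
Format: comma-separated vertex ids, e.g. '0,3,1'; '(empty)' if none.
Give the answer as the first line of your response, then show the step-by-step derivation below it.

0,2,4,3,5,7,6

step 1: output 0; order=[0]; indeg=(0,2,0,1,0,0,3,1,3)
step 2: output 2; order=[0,2]; indeg=(0,2,0,1,0,0,2,1,2)
step 3: output 4; order=[0,2,4]; indeg=(0,2,0,0,0,0,1,1,1)
step 4: output 3; order=[0,2,4,3]; indeg=(0,1,0,0,0,0,1,1,1)
step 5: output 5; order=[0,2,4,3,5]; indeg=(0,1,0,0,0,0,1,0,0)
step 6: output 7; order=[0,2,4,3,5,7]; indeg=(0,1,0,0,0,0,0,0,0)
step 7: output 6; order=[0,2,4,3,5,7,6]; indeg=(0,0,0,0,0,0,0,0,0)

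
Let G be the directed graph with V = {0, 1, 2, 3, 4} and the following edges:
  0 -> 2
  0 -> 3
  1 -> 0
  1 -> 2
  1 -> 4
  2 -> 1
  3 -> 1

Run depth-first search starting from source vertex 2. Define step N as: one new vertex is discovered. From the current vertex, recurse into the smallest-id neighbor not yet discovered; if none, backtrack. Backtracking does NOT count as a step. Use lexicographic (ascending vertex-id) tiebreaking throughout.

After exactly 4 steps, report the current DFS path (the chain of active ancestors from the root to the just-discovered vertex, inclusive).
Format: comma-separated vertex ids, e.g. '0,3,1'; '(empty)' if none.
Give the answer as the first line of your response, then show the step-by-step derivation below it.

2,1,0,3

step 1: discover 2; path=2; order=2
step 2: discover 1; path=2>1; order=2,1
step 3: discover 0; path=2>1>0; order=2,1,0
step 4: discover 3; path=2>1>0>3; order=2,1,0,3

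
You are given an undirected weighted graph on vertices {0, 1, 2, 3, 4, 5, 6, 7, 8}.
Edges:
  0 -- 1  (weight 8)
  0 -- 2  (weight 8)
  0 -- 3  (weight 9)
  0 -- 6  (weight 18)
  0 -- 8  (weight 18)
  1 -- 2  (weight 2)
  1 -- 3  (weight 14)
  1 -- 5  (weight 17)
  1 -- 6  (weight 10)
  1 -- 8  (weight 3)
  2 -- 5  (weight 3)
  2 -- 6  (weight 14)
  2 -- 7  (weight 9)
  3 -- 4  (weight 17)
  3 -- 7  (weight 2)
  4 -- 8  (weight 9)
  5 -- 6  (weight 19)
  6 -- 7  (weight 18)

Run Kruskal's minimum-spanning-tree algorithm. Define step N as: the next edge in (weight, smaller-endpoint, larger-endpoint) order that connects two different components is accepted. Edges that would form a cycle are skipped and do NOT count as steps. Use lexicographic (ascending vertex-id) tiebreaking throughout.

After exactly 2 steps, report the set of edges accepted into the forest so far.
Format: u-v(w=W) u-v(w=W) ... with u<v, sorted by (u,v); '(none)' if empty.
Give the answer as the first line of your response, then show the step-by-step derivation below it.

1-2(w=2) 3-7(w=2)

step 1: add edge 1-2 (w=2); MST = {1-2(w=2)}
step 2: add edge 3-7 (w=2); MST = {1-2(w=2) 3-7(w=2)}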